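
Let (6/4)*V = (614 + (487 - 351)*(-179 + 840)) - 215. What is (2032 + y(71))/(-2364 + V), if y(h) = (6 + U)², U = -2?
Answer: 3072/86749 ≈ 0.035412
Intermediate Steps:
V = 180590/3 (V = 2*((614 + (487 - 351)*(-179 + 840)) - 215)/3 = 2*((614 + 136*661) - 215)/3 = 2*((614 + 89896) - 215)/3 = 2*(90510 - 215)/3 = (⅔)*90295 = 180590/3 ≈ 60197.)
y(h) = 16 (y(h) = (6 - 2)² = 4² = 16)
(2032 + y(71))/(-2364 + V) = (2032 + 16)/(-2364 + 180590/3) = 2048/(173498/3) = 2048*(3/173498) = 3072/86749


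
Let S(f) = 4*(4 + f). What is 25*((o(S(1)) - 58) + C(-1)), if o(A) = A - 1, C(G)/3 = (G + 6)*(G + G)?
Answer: -1725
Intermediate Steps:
S(f) = 16 + 4*f
C(G) = 6*G*(6 + G) (C(G) = 3*((G + 6)*(G + G)) = 3*((6 + G)*(2*G)) = 3*(2*G*(6 + G)) = 6*G*(6 + G))
o(A) = -1 + A
25*((o(S(1)) - 58) + C(-1)) = 25*(((-1 + (16 + 4*1)) - 58) + 6*(-1)*(6 - 1)) = 25*(((-1 + (16 + 4)) - 58) + 6*(-1)*5) = 25*(((-1 + 20) - 58) - 30) = 25*((19 - 58) - 30) = 25*(-39 - 30) = 25*(-69) = -1725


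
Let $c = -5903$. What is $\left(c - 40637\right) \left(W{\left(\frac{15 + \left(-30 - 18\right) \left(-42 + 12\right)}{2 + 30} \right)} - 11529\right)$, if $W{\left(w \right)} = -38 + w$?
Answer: $\frac{4289696515}{8} \approx 5.3621 \cdot 10^{8}$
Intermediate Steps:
$\left(c - 40637\right) \left(W{\left(\frac{15 + \left(-30 - 18\right) \left(-42 + 12\right)}{2 + 30} \right)} - 11529\right) = \left(-5903 - 40637\right) \left(\left(-38 + \frac{15 + \left(-30 - 18\right) \left(-42 + 12\right)}{2 + 30}\right) - 11529\right) = - 46540 \left(\left(-38 + \frac{15 - -1440}{32}\right) - 11529\right) = - 46540 \left(\left(-38 + \left(15 + 1440\right) \frac{1}{32}\right) - 11529\right) = - 46540 \left(\left(-38 + 1455 \cdot \frac{1}{32}\right) - 11529\right) = - 46540 \left(\left(-38 + \frac{1455}{32}\right) - 11529\right) = - 46540 \left(\frac{239}{32} - 11529\right) = \left(-46540\right) \left(- \frac{368689}{32}\right) = \frac{4289696515}{8}$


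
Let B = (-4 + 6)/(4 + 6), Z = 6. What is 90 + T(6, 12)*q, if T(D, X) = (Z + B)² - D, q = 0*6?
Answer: 90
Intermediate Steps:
q = 0
B = ⅕ (B = 2/10 = 2*(⅒) = ⅕ ≈ 0.20000)
T(D, X) = 961/25 - D (T(D, X) = (6 + ⅕)² - D = (31/5)² - D = 961/25 - D)
90 + T(6, 12)*q = 90 + (961/25 - 1*6)*0 = 90 + (961/25 - 6)*0 = 90 + (811/25)*0 = 90 + 0 = 90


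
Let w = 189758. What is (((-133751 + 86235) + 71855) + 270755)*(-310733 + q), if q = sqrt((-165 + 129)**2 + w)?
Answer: -91695443902 + 295094*sqrt(191054) ≈ -9.1567e+10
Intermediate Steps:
q = sqrt(191054) (q = sqrt((-165 + 129)**2 + 189758) = sqrt((-36)**2 + 189758) = sqrt(1296 + 189758) = sqrt(191054) ≈ 437.10)
(((-133751 + 86235) + 71855) + 270755)*(-310733 + q) = (((-133751 + 86235) + 71855) + 270755)*(-310733 + sqrt(191054)) = ((-47516 + 71855) + 270755)*(-310733 + sqrt(191054)) = (24339 + 270755)*(-310733 + sqrt(191054)) = 295094*(-310733 + sqrt(191054)) = -91695443902 + 295094*sqrt(191054)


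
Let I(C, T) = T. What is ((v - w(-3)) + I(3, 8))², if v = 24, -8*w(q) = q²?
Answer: 70225/64 ≈ 1097.3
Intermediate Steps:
w(q) = -q²/8
((v - w(-3)) + I(3, 8))² = ((24 - (-1)*(-3)²/8) + 8)² = ((24 - (-1)*9/8) + 8)² = ((24 - 1*(-9/8)) + 8)² = ((24 + 9/8) + 8)² = (201/8 + 8)² = (265/8)² = 70225/64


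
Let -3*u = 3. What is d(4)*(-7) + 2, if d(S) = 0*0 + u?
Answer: 9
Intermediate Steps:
u = -1 (u = -⅓*3 = -1)
d(S) = -1 (d(S) = 0*0 - 1 = 0 - 1 = -1)
d(4)*(-7) + 2 = -1*(-7) + 2 = 7 + 2 = 9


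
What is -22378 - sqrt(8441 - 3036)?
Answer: -22378 - sqrt(5405) ≈ -22452.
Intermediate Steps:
-22378 - sqrt(8441 - 3036) = -22378 - sqrt(5405)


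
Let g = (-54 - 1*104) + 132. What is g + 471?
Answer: 445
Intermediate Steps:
g = -26 (g = (-54 - 104) + 132 = -158 + 132 = -26)
g + 471 = -26 + 471 = 445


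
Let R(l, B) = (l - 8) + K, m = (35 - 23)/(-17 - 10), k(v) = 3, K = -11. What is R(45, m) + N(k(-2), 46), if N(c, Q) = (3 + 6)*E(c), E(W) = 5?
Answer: 71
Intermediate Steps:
m = -4/9 (m = 12/(-27) = 12*(-1/27) = -4/9 ≈ -0.44444)
R(l, B) = -19 + l (R(l, B) = (l - 8) - 11 = (-8 + l) - 11 = -19 + l)
N(c, Q) = 45 (N(c, Q) = (3 + 6)*5 = 9*5 = 45)
R(45, m) + N(k(-2), 46) = (-19 + 45) + 45 = 26 + 45 = 71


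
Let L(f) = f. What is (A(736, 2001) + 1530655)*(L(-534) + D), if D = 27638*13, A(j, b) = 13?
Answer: 549142451680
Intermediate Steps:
D = 359294
(A(736, 2001) + 1530655)*(L(-534) + D) = (13 + 1530655)*(-534 + 359294) = 1530668*358760 = 549142451680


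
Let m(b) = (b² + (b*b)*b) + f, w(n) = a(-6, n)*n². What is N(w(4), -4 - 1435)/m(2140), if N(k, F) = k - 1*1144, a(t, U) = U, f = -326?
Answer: -180/1634153879 ≈ -1.1015e-7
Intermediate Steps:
w(n) = n³ (w(n) = n*n² = n³)
N(k, F) = -1144 + k (N(k, F) = k - 1144 = -1144 + k)
m(b) = -326 + b² + b³ (m(b) = (b² + (b*b)*b) - 326 = (b² + b²*b) - 326 = (b² + b³) - 326 = -326 + b² + b³)
N(w(4), -4 - 1435)/m(2140) = (-1144 + 4³)/(-326 + 2140² + 2140³) = (-1144 + 64)/(-326 + 4579600 + 9800344000) = -1080/9804923274 = -1080*1/9804923274 = -180/1634153879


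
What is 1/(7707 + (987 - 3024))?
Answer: 1/5670 ≈ 0.00017637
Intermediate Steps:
1/(7707 + (987 - 3024)) = 1/(7707 - 2037) = 1/5670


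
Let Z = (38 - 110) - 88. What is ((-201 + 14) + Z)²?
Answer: 120409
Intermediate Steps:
Z = -160 (Z = -72 - 88 = -160)
((-201 + 14) + Z)² = ((-201 + 14) - 160)² = (-187 - 160)² = (-347)² = 120409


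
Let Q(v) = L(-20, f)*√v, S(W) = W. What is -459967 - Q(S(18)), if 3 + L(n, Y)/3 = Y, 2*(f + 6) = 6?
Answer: -459967 + 54*√2 ≈ -4.5989e+5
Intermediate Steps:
f = -3 (f = -6 + (½)*6 = -6 + 3 = -3)
L(n, Y) = -9 + 3*Y
Q(v) = -18*√v (Q(v) = (-9 + 3*(-3))*√v = (-9 - 9)*√v = -18*√v)
-459967 - Q(S(18)) = -459967 - (-18)*√18 = -459967 - (-18)*3*√2 = -459967 - (-54)*√2 = -459967 + 54*√2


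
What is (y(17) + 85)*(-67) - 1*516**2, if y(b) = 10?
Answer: -272621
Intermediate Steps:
(y(17) + 85)*(-67) - 1*516**2 = (10 + 85)*(-67) - 1*516**2 = 95*(-67) - 1*266256 = -6365 - 266256 = -272621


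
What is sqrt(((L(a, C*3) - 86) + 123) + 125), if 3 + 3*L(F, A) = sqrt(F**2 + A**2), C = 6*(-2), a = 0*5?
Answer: sqrt(173) ≈ 13.153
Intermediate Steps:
a = 0
C = -12
L(F, A) = -1 + sqrt(A**2 + F**2)/3 (L(F, A) = -1 + sqrt(F**2 + A**2)/3 = -1 + sqrt(A**2 + F**2)/3)
sqrt(((L(a, C*3) - 86) + 123) + 125) = sqrt((((-1 + sqrt((-12*3)**2 + 0**2)/3) - 86) + 123) + 125) = sqrt((((-1 + sqrt((-36)**2 + 0)/3) - 86) + 123) + 125) = sqrt((((-1 + sqrt(1296 + 0)/3) - 86) + 123) + 125) = sqrt((((-1 + sqrt(1296)/3) - 86) + 123) + 125) = sqrt((((-1 + (1/3)*36) - 86) + 123) + 125) = sqrt((((-1 + 12) - 86) + 123) + 125) = sqrt(((11 - 86) + 123) + 125) = sqrt((-75 + 123) + 125) = sqrt(48 + 125) = sqrt(173)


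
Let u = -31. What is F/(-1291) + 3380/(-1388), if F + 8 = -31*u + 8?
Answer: -1424362/447977 ≈ -3.1795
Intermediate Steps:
F = 961 (F = -8 + (-31*(-31) + 8) = -8 + (961 + 8) = -8 + 969 = 961)
F/(-1291) + 3380/(-1388) = 961/(-1291) + 3380/(-1388) = 961*(-1/1291) + 3380*(-1/1388) = -961/1291 - 845/347 = -1424362/447977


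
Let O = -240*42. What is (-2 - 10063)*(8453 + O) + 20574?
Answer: 16396329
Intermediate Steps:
O = -10080
(-2 - 10063)*(8453 + O) + 20574 = (-2 - 10063)*(8453 - 10080) + 20574 = -10065*(-1627) + 20574 = 16375755 + 20574 = 16396329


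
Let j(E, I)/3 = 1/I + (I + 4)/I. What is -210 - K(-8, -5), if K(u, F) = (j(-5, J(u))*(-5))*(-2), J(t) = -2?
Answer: -165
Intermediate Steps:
j(E, I) = 3/I + 3*(4 + I)/I (j(E, I) = 3*(1/I + (I + 4)/I) = 3*(1/I + (4 + I)/I) = 3/I + 3*(4 + I)/I)
K(u, F) = -45 (K(u, F) = ((3 + 15/(-2))*(-5))*(-2) = ((3 + 15*(-½))*(-5))*(-2) = ((3 - 15/2)*(-5))*(-2) = -9/2*(-5)*(-2) = (45/2)*(-2) = -45)
-210 - K(-8, -5) = -210 - 1*(-45) = -210 + 45 = -165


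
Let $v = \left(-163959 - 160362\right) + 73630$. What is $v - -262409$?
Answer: $11718$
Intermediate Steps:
$v = -250691$ ($v = -324321 + 73630 = -250691$)
$v - -262409 = -250691 - -262409 = -250691 + 262409 = 11718$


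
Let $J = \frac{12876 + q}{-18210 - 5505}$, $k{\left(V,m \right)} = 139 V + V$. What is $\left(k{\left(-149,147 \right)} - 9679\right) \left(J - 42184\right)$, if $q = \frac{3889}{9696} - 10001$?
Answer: $\frac{296223530957962811}{229940640} \approx 1.2883 \cdot 10^{9}$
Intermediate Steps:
$k{\left(V,m \right)} = 140 V$
$q = - \frac{96965807}{9696}$ ($q = 3889 \cdot \frac{1}{9696} - 10001 = \frac{3889}{9696} - 10001 = - \frac{96965807}{9696} \approx -10001.0$)
$J = - \frac{27879889}{229940640}$ ($J = \frac{12876 - \frac{96965807}{9696}}{-18210 - 5505} = \frac{27879889}{9696 \left(-23715\right)} = \frac{27879889}{9696} \left(- \frac{1}{23715}\right) = - \frac{27879889}{229940640} \approx -0.12125$)
$\left(k{\left(-149,147 \right)} - 9679\right) \left(J - 42184\right) = \left(140 \left(-149\right) - 9679\right) \left(- \frac{27879889}{229940640} - 42184\right) = \left(-20860 - 9679\right) \left(- \frac{9699843837649}{229940640}\right) = \left(-30539\right) \left(- \frac{9699843837649}{229940640}\right) = \frac{296223530957962811}{229940640}$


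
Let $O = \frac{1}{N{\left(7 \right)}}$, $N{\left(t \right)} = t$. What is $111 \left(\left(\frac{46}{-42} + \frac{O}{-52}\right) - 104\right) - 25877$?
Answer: $- \frac{13665607}{364} \approx -37543.0$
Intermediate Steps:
$O = \frac{1}{7} \approx 0.14286$
$111 \left(\left(\frac{46}{-42} + \frac{O}{-52}\right) - 104\right) - 25877 = 111 \left(\left(\frac{46}{-42} + \frac{1}{7 \left(-52\right)}\right) - 104\right) - 25877 = 111 \left(\left(46 \left(- \frac{1}{42}\right) + \frac{1}{7} \left(- \frac{1}{52}\right)\right) - 104\right) - 25877 = 111 \left(\left(- \frac{23}{21} - \frac{1}{364}\right) - 104\right) - 25877 = 111 \left(- \frac{1199}{1092} - 104\right) - 25877 = 111 \left(- \frac{114767}{1092}\right) - 25877 = - \frac{4246379}{364} - 25877 = - \frac{13665607}{364}$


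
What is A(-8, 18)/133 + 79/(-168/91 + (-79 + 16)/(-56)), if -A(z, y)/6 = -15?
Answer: -1085978/9975 ≈ -108.87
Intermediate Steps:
A(z, y) = 90 (A(z, y) = -6*(-15) = 90)
A(-8, 18)/133 + 79/(-168/91 + (-79 + 16)/(-56)) = 90/133 + 79/(-168/91 + (-79 + 16)/(-56)) = 90*(1/133) + 79/(-168*1/91 - 63*(-1/56)) = 90/133 + 79/(-24/13 + 9/8) = 90/133 + 79/(-75/104) = 90/133 + 79*(-104/75) = 90/133 - 8216/75 = -1085978/9975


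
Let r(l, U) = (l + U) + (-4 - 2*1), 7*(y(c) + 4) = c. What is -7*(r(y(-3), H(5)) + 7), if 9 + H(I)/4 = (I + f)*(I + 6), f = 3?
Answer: -2188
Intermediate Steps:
y(c) = -4 + c/7
H(I) = -36 + 4*(3 + I)*(6 + I) (H(I) = -36 + 4*((I + 3)*(I + 6)) = -36 + 4*((3 + I)*(6 + I)) = -36 + 4*(3 + I)*(6 + I))
r(l, U) = -6 + U + l (r(l, U) = (U + l) + (-4 - 2) = (U + l) - 6 = -6 + U + l)
-7*(r(y(-3), H(5)) + 7) = -7*((-6 + (36 + 4*5² + 36*5) + (-4 + (⅐)*(-3))) + 7) = -7*((-6 + (36 + 4*25 + 180) + (-4 - 3/7)) + 7) = -7*((-6 + (36 + 100 + 180) - 31/7) + 7) = -7*((-6 + 316 - 31/7) + 7) = -7*(2139/7 + 7) = -7*2188/7 = -2188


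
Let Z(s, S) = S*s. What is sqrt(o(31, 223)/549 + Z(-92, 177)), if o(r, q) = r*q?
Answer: I*sqrt(544913183)/183 ≈ 127.56*I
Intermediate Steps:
o(r, q) = q*r
sqrt(o(31, 223)/549 + Z(-92, 177)) = sqrt((223*31)/549 + 177*(-92)) = sqrt(6913*(1/549) - 16284) = sqrt(6913/549 - 16284) = sqrt(-8933003/549) = I*sqrt(544913183)/183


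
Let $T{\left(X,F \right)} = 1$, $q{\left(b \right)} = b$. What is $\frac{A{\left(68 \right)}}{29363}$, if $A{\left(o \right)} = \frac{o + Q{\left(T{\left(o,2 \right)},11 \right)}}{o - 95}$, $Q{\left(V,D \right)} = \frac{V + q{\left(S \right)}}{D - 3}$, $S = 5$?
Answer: $- \frac{275}{3171204} \approx -8.6718 \cdot 10^{-5}$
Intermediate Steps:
$Q{\left(V,D \right)} = \frac{5 + V}{-3 + D}$ ($Q{\left(V,D \right)} = \frac{V + 5}{D - 3} = \frac{5 + V}{-3 + D}$)
$A{\left(o \right)} = \frac{\frac{3}{4} + o}{-95 + o}$ ($A{\left(o \right)} = \frac{o + \frac{5 + 1}{-3 + 11}}{o - 95} = \frac{o + \frac{1}{8} \cdot 6}{-95 + o} = \frac{o + \frac{3}{4}}{-95 + o} = \frac{\frac{3}{4} + o}{-95 + o}$)
$\frac{A{\left(68 \right)}}{29363} = \frac{\frac{1}{-95 + 68} \left(\frac{3}{4} + 68\right)}{29363} = \frac{1}{-27} \cdot \frac{275}{4} \cdot \frac{1}{29363} = \left(- \frac{1}{27}\right) \frac{275}{4} \cdot \frac{1}{29363} = \left(- \frac{275}{108}\right) \frac{1}{29363} = - \frac{275}{3171204}$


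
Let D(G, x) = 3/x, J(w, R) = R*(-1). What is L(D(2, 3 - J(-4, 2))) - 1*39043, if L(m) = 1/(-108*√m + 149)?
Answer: -2967774814/76013 + 108*√15/76013 ≈ -39043.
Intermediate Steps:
J(w, R) = -R
L(m) = 1/(149 - 108*√m)
L(D(2, 3 - J(-4, 2))) - 1*39043 = -1/(-149 + 108*√(3/(3 - (-1)*2))) - 1*39043 = -1/(-149 + 108*√(3/(3 - 1*(-2)))) - 39043 = -1/(-149 + 108*√(3/(3 + 2))) - 39043 = -1/(-149 + 108*√(3/5)) - 39043 = -1/(-149 + 108*√(3*(⅕))) - 39043 = -1/(-149 + 108*√(⅗)) - 39043 = -1/(-149 + 108*(√15/5)) - 39043 = -1/(-149 + 108*√15/5) - 39043 = -39043 - 1/(-149 + 108*√15/5)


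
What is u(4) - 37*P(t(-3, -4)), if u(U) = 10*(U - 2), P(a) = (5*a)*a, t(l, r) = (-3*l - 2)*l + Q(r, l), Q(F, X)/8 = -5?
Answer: -688365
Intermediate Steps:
Q(F, X) = -40 (Q(F, X) = 8*(-5) = -40)
t(l, r) = -40 + l*(-2 - 3*l) (t(l, r) = (-3*l - 2)*l - 40 = (-2 - 3*l)*l - 40 = l*(-2 - 3*l) - 40 = -40 + l*(-2 - 3*l))
P(a) = 5*a**2
u(U) = -20 + 10*U (u(U) = 10*(-2 + U) = -20 + 10*U)
u(4) - 37*P(t(-3, -4)) = (-20 + 10*4) - 185*(-40 - 3*(-3)**2 - 2*(-3))**2 = (-20 + 40) - 185*(-40 - 3*9 + 6)**2 = 20 - 185*(-40 - 27 + 6)**2 = 20 - 185*(-61)**2 = 20 - 185*3721 = 20 - 37*18605 = 20 - 688385 = -688365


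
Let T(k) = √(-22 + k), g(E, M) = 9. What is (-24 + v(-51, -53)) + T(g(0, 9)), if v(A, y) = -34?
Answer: -58 + I*√13 ≈ -58.0 + 3.6056*I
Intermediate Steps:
(-24 + v(-51, -53)) + T(g(0, 9)) = (-24 - 34) + √(-22 + 9) = -58 + √(-13) = -58 + I*√13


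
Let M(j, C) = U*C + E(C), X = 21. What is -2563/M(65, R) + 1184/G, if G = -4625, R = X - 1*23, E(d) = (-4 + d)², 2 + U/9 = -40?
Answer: -31429/9000 ≈ -3.4921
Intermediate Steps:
U = -378 (U = -18 + 9*(-40) = -18 - 360 = -378)
R = -2 (R = 21 - 1*23 = 21 - 23 = -2)
M(j, C) = (-4 + C)² - 378*C (M(j, C) = -378*C + (-4 + C)² = (-4 + C)² - 378*C)
-2563/M(65, R) + 1184/G = -2563/((-4 - 2)² - 378*(-2)) + 1184/(-4625) = -2563/((-6)² + 756) + 1184*(-1/4625) = -2563/(36 + 756) - 32/125 = -2563/792 - 32/125 = -2563*1/792 - 32/125 = -233/72 - 32/125 = -31429/9000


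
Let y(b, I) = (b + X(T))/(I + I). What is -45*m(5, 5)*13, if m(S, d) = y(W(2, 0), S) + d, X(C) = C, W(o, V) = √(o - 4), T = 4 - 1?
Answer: -6201/2 - 117*I*√2/2 ≈ -3100.5 - 82.731*I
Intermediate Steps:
T = 3
W(o, V) = √(-4 + o)
y(b, I) = (3 + b)/(2*I) (y(b, I) = (b + 3)/(I + I) = (3 + b)/((2*I)) = (3 + b)*(1/(2*I)) = (3 + b)/(2*I))
m(S, d) = d + (3 + I*√2)/(2*S) (m(S, d) = (3 + √(-4 + 2))/(2*S) + d = (3 + √(-2))/(2*S) + d = (3 + I*√2)/(2*S) + d = d + (3 + I*√2)/(2*S))
-45*m(5, 5)*13 = -45*(3 + I*√2 + 2*5*5)/(2*5)*13 = -45*(3 + I*√2 + 50)/(2*5)*13 = -45*(53 + I*√2)/(2*5)*13 = -45*(53/10 + I*√2/10)*13 = (-477/2 - 9*I*√2/2)*13 = -6201/2 - 117*I*√2/2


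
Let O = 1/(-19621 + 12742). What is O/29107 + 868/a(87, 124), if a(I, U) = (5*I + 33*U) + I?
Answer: 28966179565/153974603757 ≈ 0.18812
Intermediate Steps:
O = -1/6879 (O = 1/(-6879) = -1/6879 ≈ -0.00014537)
a(I, U) = 6*I + 33*U
O/29107 + 868/a(87, 124) = -1/6879/29107 + 868/(6*87 + 33*124) = -1/6879*1/29107 + 868/(522 + 4092) = -1/200227053 + 868/4614 = -1/200227053 + 868*(1/4614) = -1/200227053 + 434/2307 = 28966179565/153974603757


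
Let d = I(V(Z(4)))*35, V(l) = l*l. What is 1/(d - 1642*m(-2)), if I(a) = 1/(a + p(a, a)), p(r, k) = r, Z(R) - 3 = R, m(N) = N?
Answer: 14/45981 ≈ 0.00030447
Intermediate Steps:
Z(R) = 3 + R
V(l) = l²
I(a) = 1/(2*a) (I(a) = 1/(a + a) = 1/(2*a))
d = 5/14 (d = (1/(2*((3 + 4)²)))*35 = (1/(2*(7²)))*35 = ((½)/49)*35 = ((½)*(1/49))*35 = (1/98)*35 = 5/14 ≈ 0.35714)
1/(d - 1642*m(-2)) = 1/(5/14 - 1642*(-2)) = 1/(5/14 + 3284) = 1/(45981/14) = 14/45981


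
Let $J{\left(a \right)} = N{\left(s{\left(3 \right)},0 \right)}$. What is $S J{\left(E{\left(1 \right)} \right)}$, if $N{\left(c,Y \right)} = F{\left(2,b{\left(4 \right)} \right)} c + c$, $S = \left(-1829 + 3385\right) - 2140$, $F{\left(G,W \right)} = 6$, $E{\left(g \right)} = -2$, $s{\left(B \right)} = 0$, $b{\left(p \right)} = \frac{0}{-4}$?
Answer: $0$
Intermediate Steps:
$b{\left(p \right)} = 0$ ($b{\left(p \right)} = 0 \left(- \frac{1}{4}\right) = 0$)
$S = -584$ ($S = 1556 - 2140 = -584$)
$N{\left(c,Y \right)} = 7 c$ ($N{\left(c,Y \right)} = 6 c + c = 7 c$)
$J{\left(a \right)} = 0$ ($J{\left(a \right)} = 7 \cdot 0 = 0$)
$S J{\left(E{\left(1 \right)} \right)} = \left(-584\right) 0 = 0$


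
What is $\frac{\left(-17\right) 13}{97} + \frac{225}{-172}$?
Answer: $- \frac{59837}{16684} \approx -3.5865$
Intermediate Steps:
$\frac{\left(-17\right) 13}{97} + \frac{225}{-172} = \left(-221\right) \frac{1}{97} + 225 \left(- \frac{1}{172}\right) = - \frac{221}{97} - \frac{225}{172} = - \frac{59837}{16684}$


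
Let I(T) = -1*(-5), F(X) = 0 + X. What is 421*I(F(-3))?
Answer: 2105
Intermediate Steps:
F(X) = X
I(T) = 5
421*I(F(-3)) = 421*5 = 2105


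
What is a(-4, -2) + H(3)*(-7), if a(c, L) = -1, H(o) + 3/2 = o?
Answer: -23/2 ≈ -11.500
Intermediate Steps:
H(o) = -3/2 + o
a(-4, -2) + H(3)*(-7) = -1 + (-3/2 + 3)*(-7) = -1 + (3/2)*(-7) = -1 - 21/2 = -23/2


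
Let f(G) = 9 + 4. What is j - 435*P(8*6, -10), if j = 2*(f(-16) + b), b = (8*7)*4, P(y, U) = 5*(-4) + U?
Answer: 13524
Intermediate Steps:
P(y, U) = -20 + U
b = 224 (b = 56*4 = 224)
f(G) = 13
j = 474 (j = 2*(13 + 224) = 2*237 = 474)
j - 435*P(8*6, -10) = 474 - 435*(-20 - 10) = 474 - 435*(-30) = 474 - 1*(-13050) = 474 + 13050 = 13524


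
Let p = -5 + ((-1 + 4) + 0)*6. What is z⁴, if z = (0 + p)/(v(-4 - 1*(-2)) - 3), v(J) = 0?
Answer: 28561/81 ≈ 352.60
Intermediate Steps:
p = 13 (p = -5 + (3 + 0)*6 = -5 + 3*6 = -5 + 18 = 13)
z = -13/3 (z = (0 + 13)/(0 - 3) = 13/(-3) = 13*(-⅓) = -13/3 ≈ -4.3333)
z⁴ = (-13/3)⁴ = 28561/81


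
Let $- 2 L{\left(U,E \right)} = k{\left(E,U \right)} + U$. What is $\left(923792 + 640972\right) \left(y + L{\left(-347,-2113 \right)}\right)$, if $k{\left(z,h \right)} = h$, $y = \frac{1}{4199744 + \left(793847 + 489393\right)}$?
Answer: $\frac{744278216289759}{1370746} \approx 5.4297 \cdot 10^{8}$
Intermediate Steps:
$y = \frac{1}{5482984}$ ($y = \frac{1}{4199744 + 1283240} = \frac{1}{5482984} \approx 1.8238 \cdot 10^{-7}$)
$L{\left(U,E \right)} = - U$ ($L{\left(U,E \right)} = - \frac{U + U}{2} = - \frac{2 U}{2} = - U$)
$\left(923792 + 640972\right) \left(y + L{\left(-347,-2113 \right)}\right) = \left(923792 + 640972\right) \left(\frac{1}{5482984} - -347\right) = 1564764 \left(\frac{1}{5482984} + 347\right) = 1564764 \cdot \frac{1902595449}{5482984} = \frac{744278216289759}{1370746}$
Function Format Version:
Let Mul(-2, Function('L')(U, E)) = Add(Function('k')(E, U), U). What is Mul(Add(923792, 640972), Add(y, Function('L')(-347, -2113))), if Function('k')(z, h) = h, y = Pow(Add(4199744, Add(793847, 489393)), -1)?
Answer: Rational(744278216289759, 1370746) ≈ 5.4297e+8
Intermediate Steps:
y = Rational(1, 5482984) (y = Pow(Add(4199744, 1283240), -1) = Pow(5482984, -1) = Rational(1, 5482984) ≈ 1.8238e-7)
Function('L')(U, E) = Mul(-1, U) (Function('L')(U, E) = Mul(Rational(-1, 2), Add(U, U)) = Mul(Rational(-1, 2), Mul(2, U)) = Mul(-1, U))
Mul(Add(923792, 640972), Add(y, Function('L')(-347, -2113))) = Mul(Add(923792, 640972), Add(Rational(1, 5482984), Mul(-1, -347))) = Mul(1564764, Add(Rational(1, 5482984), 347)) = Mul(1564764, Rational(1902595449, 5482984)) = Rational(744278216289759, 1370746)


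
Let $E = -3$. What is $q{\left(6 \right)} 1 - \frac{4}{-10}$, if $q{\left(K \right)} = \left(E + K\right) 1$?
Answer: $\frac{17}{5} \approx 3.4$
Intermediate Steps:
$q{\left(K \right)} = -3 + K$ ($q{\left(K \right)} = \left(-3 + K\right) 1 = -3 + K$)
$q{\left(6 \right)} 1 - \frac{4}{-10} = \left(-3 + 6\right) 1 - \frac{4}{-10} = 3 \cdot 1 - - \frac{2}{5} = 3 + \frac{2}{5} = \frac{17}{5}$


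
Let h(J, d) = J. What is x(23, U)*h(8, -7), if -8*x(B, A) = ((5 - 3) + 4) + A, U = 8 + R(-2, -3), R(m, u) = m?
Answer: -12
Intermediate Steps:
U = 6 (U = 8 - 2 = 6)
x(B, A) = -¾ - A/8 (x(B, A) = -(((5 - 3) + 4) + A)/8 = -((2 + 4) + A)/8 = -(6 + A)/8 = -¾ - A/8)
x(23, U)*h(8, -7) = (-¾ - ⅛*6)*8 = (-¾ - ¾)*8 = -3/2*8 = -12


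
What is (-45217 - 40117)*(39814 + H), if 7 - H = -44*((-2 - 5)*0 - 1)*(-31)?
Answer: -3514480790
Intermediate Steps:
H = 1371 (H = 7 - (-44*((-2 - 5)*0 - 1))*(-31) = 7 - (-44*(-7*0 - 1))*(-31) = 7 - (-44*(0 - 1))*(-31) = 7 - (-44*(-1))*(-31) = 7 - (-11*(-4))*(-31) = 7 - 44*(-31) = 7 - 1*(-1364) = 7 + 1364 = 1371)
(-45217 - 40117)*(39814 + H) = (-45217 - 40117)*(39814 + 1371) = -85334*41185 = -3514480790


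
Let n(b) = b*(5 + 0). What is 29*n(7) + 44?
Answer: 1059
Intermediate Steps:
n(b) = 5*b (n(b) = b*5 = 5*b)
29*n(7) + 44 = 29*(5*7) + 44 = 29*35 + 44 = 1015 + 44 = 1059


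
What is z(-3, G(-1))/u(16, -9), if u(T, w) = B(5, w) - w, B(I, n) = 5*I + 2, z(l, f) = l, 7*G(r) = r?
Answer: -1/12 ≈ -0.083333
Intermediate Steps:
G(r) = r/7
B(I, n) = 2 + 5*I
u(T, w) = 27 - w (u(T, w) = (2 + 5*5) - w = (2 + 25) - w = 27 - w)
z(-3, G(-1))/u(16, -9) = -3/(27 - 1*(-9)) = -3/(27 + 9) = -3/36 = -3*1/36 = -1/12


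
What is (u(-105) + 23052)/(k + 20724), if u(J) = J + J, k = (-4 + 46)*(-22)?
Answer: 1269/1100 ≈ 1.1536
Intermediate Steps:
k = -924 (k = 42*(-22) = -924)
u(J) = 2*J
(u(-105) + 23052)/(k + 20724) = (2*(-105) + 23052)/(-924 + 20724) = (-210 + 23052)/19800 = 22842*(1/19800) = 1269/1100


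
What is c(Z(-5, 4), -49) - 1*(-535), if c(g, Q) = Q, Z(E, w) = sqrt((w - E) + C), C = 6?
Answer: 486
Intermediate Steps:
Z(E, w) = sqrt(6 + w - E) (Z(E, w) = sqrt((w - E) + 6) = sqrt(6 + w - E))
c(Z(-5, 4), -49) - 1*(-535) = -49 - 1*(-535) = -49 + 535 = 486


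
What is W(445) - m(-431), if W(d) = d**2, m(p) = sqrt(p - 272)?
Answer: 198025 - I*sqrt(703) ≈ 1.9803e+5 - 26.514*I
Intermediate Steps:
m(p) = sqrt(-272 + p)
W(445) - m(-431) = 445**2 - sqrt(-272 - 431) = 198025 - sqrt(-703) = 198025 - I*sqrt(703)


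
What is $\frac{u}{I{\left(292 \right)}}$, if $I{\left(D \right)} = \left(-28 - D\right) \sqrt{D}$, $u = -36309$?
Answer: $\frac{36309 \sqrt{73}}{46720} \approx 6.6401$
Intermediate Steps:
$I{\left(D \right)} = \sqrt{D} \left(-28 - D\right)$
$\frac{u}{I{\left(292 \right)}} = - \frac{36309}{\sqrt{292} \left(-28 - 292\right)} = - \frac{36309}{2 \sqrt{73} \left(-28 - 292\right)} = - \frac{36309}{2 \sqrt{73} \left(-320\right)} = - \frac{36309}{\left(-640\right) \sqrt{73}} = - 36309 \left(- \frac{\sqrt{73}}{46720}\right) = \frac{36309 \sqrt{73}}{46720}$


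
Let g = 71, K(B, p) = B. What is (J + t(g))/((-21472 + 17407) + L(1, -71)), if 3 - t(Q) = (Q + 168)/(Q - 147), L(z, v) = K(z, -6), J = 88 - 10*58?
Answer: 36925/308864 ≈ 0.11955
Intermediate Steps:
J = -492 (J = 88 - 580 = -492)
L(z, v) = z
t(Q) = 3 - (168 + Q)/(-147 + Q) (t(Q) = 3 - (Q + 168)/(Q - 147) = 3 - (168 + Q)/(-147 + Q))
(J + t(g))/((-21472 + 17407) + L(1, -71)) = (-492 + (-609 + 2*71)/(-147 + 71))/((-21472 + 17407) + 1) = (-492 + (-609 + 142)/(-76))/(-4065 + 1) = (-492 - 1/76*(-467))/(-4064) = (-492 + 467/76)*(-1/4064) = -36925/76*(-1/4064) = 36925/308864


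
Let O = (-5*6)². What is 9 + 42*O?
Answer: 37809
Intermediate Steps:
O = 900 (O = (-30)² = 900)
9 + 42*O = 9 + 42*900 = 9 + 37800 = 37809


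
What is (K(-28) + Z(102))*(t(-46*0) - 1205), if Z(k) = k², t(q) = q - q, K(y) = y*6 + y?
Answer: -12300640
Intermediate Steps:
K(y) = 7*y (K(y) = 6*y + y = 7*y)
t(q) = 0
(K(-28) + Z(102))*(t(-46*0) - 1205) = (7*(-28) + 102²)*(0 - 1205) = (-196 + 10404)*(-1205) = 10208*(-1205) = -12300640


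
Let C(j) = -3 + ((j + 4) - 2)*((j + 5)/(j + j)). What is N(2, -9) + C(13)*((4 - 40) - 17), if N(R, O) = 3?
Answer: -5049/13 ≈ -388.38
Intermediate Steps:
C(j) = -3 + (2 + j)*(5 + j)/(2*j) (C(j) = -3 + ((4 + j) - 2)*((5 + j)/((2*j))) = -3 + (2 + j)*((5 + j)*(1/(2*j))) = -3 + (2 + j)*((5 + j)/(2*j)) = -3 + (2 + j)*(5 + j)/(2*j))
N(2, -9) + C(13)*((4 - 40) - 17) = 3 + ((½)*(10 + 13*(1 + 13))/13)*((4 - 40) - 17) = 3 + ((½)*(1/13)*(10 + 13*14))*(-36 - 17) = 3 + ((½)*(1/13)*(10 + 182))*(-53) = 3 + ((½)*(1/13)*192)*(-53) = 3 + (96/13)*(-53) = 3 - 5088/13 = -5049/13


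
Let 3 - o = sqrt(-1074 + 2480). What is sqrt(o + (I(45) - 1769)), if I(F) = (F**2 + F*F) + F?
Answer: sqrt(2329 - sqrt(1406)) ≈ 47.870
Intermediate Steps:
I(F) = F + 2*F**2 (I(F) = (F**2 + F**2) + F = 2*F**2 + F = F + 2*F**2)
o = 3 - sqrt(1406) (o = 3 - sqrt(-1074 + 2480) = 3 - sqrt(1406) ≈ -34.497)
sqrt(o + (I(45) - 1769)) = sqrt((3 - sqrt(1406)) + (45*(1 + 2*45) - 1769)) = sqrt((3 - sqrt(1406)) + (45*(1 + 90) - 1769)) = sqrt((3 - sqrt(1406)) + (45*91 - 1769)) = sqrt((3 - sqrt(1406)) + (4095 - 1769)) = sqrt((3 - sqrt(1406)) + 2326) = sqrt(2329 - sqrt(1406))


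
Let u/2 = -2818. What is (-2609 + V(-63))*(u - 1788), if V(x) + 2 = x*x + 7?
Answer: -10133760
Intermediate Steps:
u = -5636 (u = 2*(-2818) = -5636)
V(x) = 5 + x**2 (V(x) = -2 + (x*x + 7) = -2 + (x**2 + 7) = -2 + (7 + x**2) = 5 + x**2)
(-2609 + V(-63))*(u - 1788) = (-2609 + (5 + (-63)**2))*(-5636 - 1788) = (-2609 + (5 + 3969))*(-7424) = (-2609 + 3974)*(-7424) = 1365*(-7424) = -10133760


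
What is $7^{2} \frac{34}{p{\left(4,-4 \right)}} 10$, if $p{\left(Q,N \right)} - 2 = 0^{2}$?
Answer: $8330$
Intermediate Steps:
$p{\left(Q,N \right)} = 2$ ($p{\left(Q,N \right)} = 2 + 0^{2} = 2 + 0 = 2$)
$7^{2} \frac{34}{p{\left(4,-4 \right)}} 10 = 7^{2} \cdot \frac{34}{2} \cdot 10 = 49 \cdot 34 \cdot \frac{1}{2} \cdot 10 = 49 \cdot 17 \cdot 10 = 833 \cdot 10 = 8330$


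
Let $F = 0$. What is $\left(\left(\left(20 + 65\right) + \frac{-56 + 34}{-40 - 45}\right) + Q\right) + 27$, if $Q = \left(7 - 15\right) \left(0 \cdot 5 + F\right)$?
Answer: $\frac{9542}{85} \approx 112.26$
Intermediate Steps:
$Q = 0$ ($Q = \left(7 - 15\right) \left(0 \cdot 5 + 0\right) = \left(7 - 15\right) \left(0 + 0\right) = \left(-8\right) 0 = 0$)
$\left(\left(\left(20 + 65\right) + \frac{-56 + 34}{-40 - 45}\right) + Q\right) + 27 = \left(\left(\left(20 + 65\right) + \frac{-56 + 34}{-40 - 45}\right) + 0\right) + 27 = \left(\left(85 - \frac{22}{-85}\right) + 0\right) + 27 = \left(\left(85 - - \frac{22}{85}\right) + 0\right) + 27 = \left(\left(85 + \frac{22}{85}\right) + 0\right) + 27 = \left(\frac{7247}{85} + 0\right) + 27 = \frac{7247}{85} + 27 = \frac{9542}{85}$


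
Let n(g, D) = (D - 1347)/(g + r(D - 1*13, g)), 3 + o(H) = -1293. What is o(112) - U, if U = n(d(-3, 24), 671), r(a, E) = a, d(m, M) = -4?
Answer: -423454/327 ≈ -1295.0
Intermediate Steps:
o(H) = -1296 (o(H) = -3 - 1293 = -1296)
n(g, D) = (-1347 + D)/(-13 + D + g) (n(g, D) = (D - 1347)/(g + (D - 1*13)) = (-1347 + D)/(g + (D - 13)) = (-1347 + D)/(g + (-13 + D)) = (-1347 + D)/(-13 + D + g))
U = -338/327 (U = (-1347 + 671)/(-13 + 671 - 4) = -676/654 = (1/654)*(-676) = -338/327 ≈ -1.0336)
o(112) - U = -1296 - 1*(-338/327) = -1296 + 338/327 = -423454/327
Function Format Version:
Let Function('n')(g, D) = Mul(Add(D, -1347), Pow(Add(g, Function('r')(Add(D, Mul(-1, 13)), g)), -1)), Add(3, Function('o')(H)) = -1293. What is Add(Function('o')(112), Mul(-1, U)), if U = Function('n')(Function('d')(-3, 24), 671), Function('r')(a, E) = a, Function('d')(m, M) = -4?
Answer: Rational(-423454, 327) ≈ -1295.0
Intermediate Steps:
Function('o')(H) = -1296 (Function('o')(H) = Add(-3, -1293) = -1296)
Function('n')(g, D) = Mul(Pow(Add(-13, D, g), -1), Add(-1347, D)) (Function('n')(g, D) = Mul(Add(D, -1347), Pow(Add(g, Add(D, Mul(-1, 13))), -1)) = Mul(Add(-1347, D), Pow(Add(g, Add(D, -13)), -1)) = Mul(Add(-1347, D), Pow(Add(g, Add(-13, D)), -1)) = Mul(Add(-1347, D), Pow(Add(-13, D, g), -1)) = Mul(Pow(Add(-13, D, g), -1), Add(-1347, D)))
U = Rational(-338, 327) (U = Mul(Pow(Add(-13, 671, -4), -1), Add(-1347, 671)) = Mul(Pow(654, -1), -676) = Mul(Rational(1, 654), -676) = Rational(-338, 327) ≈ -1.0336)
Add(Function('o')(112), Mul(-1, U)) = Add(-1296, Mul(-1, Rational(-338, 327))) = Add(-1296, Rational(338, 327)) = Rational(-423454, 327)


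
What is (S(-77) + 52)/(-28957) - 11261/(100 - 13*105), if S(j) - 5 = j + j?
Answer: 14182934/1592635 ≈ 8.9053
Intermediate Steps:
S(j) = 5 + 2*j (S(j) = 5 + (j + j) = 5 + 2*j)
(S(-77) + 52)/(-28957) - 11261/(100 - 13*105) = ((5 + 2*(-77)) + 52)/(-28957) - 11261/(100 - 13*105) = ((5 - 154) + 52)*(-1/28957) - 11261/(100 - 1365) = (-149 + 52)*(-1/28957) - 11261/(-1265) = -97*(-1/28957) - 11261*(-1/1265) = 97/28957 + 11261/1265 = 14182934/1592635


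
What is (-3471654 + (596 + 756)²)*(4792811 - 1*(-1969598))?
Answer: -11115709793750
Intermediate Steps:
(-3471654 + (596 + 756)²)*(4792811 - 1*(-1969598)) = (-3471654 + 1352²)*(4792811 + 1969598) = (-3471654 + 1827904)*6762409 = -1643750*6762409 = -11115709793750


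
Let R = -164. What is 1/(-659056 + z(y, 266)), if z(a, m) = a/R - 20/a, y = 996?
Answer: -10209/6728364910 ≈ -1.5173e-6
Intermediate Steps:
z(a, m) = -20/a - a/164 (z(a, m) = a/(-164) - 20/a = a*(-1/164) - 20/a = -a/164 - 20/a = -20/a - a/164)
1/(-659056 + z(y, 266)) = 1/(-659056 + (-20/996 - 1/164*996)) = 1/(-659056 + (-20*1/996 - 249/41)) = 1/(-659056 + (-5/249 - 249/41)) = 1/(-659056 - 62206/10209) = 1/(-6728364910/10209) = -10209/6728364910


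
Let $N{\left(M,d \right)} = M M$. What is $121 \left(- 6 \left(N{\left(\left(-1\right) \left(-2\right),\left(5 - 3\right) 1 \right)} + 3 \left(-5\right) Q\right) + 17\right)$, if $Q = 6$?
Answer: $64493$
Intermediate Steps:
$N{\left(M,d \right)} = M^{2}$
$121 \left(- 6 \left(N{\left(\left(-1\right) \left(-2\right),\left(5 - 3\right) 1 \right)} + 3 \left(-5\right) Q\right) + 17\right) = 121 \left(- 6 \left(\left(\left(-1\right) \left(-2\right)\right)^{2} + 3 \left(-5\right) 6\right) + 17\right) = 121 \left(- 6 \left(2^{2} - 90\right) + 17\right) = 121 \left(- 6 \left(4 - 90\right) + 17\right) = 121 \left(\left(-6\right) \left(-86\right) + 17\right) = 121 \left(516 + 17\right) = 121 \cdot 533 = 64493$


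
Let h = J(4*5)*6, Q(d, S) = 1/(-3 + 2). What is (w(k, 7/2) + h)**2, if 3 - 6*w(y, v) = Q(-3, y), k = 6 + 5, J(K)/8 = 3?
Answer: 188356/9 ≈ 20928.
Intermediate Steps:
J(K) = 24 (J(K) = 8*3 = 24)
Q(d, S) = -1 (Q(d, S) = 1/(-1) = -1)
k = 11
w(y, v) = 2/3 (w(y, v) = 1/2 - 1/6*(-1) = 1/2 + 1/6 = 2/3)
h = 144 (h = 24*6 = 144)
(w(k, 7/2) + h)**2 = (2/3 + 144)**2 = (434/3)**2 = 188356/9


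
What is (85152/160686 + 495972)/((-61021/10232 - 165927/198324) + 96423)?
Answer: 748717038655580512/145549293754104641 ≈ 5.1441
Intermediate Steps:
(85152/160686 + 495972)/((-61021/10232 - 165927/198324) + 96423) = (85152*(1/160686) + 495972)/((-61021*1/10232 - 165927*1/198324) + 96423) = (14192/26781 + 495972)/((-61021/10232 - 55309/66108) + 96423) = 13282640324/(26781*(-1149974489/169104264 + 96423)) = 13282640324/(26781*(16304390473183/169104264)) = (13282640324/26781)*(169104264/16304390473183) = 748717038655580512/145549293754104641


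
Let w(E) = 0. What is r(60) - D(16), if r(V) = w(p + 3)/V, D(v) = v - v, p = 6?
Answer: 0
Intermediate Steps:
D(v) = 0
r(V) = 0 (r(V) = 0/V = 0)
r(60) - D(16) = 0 - 1*0 = 0 + 0 = 0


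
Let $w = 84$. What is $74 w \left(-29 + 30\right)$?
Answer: $6216$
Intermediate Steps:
$74 w \left(-29 + 30\right) = 74 \cdot 84 \left(-29 + 30\right) = 6216 \cdot 1 = 6216$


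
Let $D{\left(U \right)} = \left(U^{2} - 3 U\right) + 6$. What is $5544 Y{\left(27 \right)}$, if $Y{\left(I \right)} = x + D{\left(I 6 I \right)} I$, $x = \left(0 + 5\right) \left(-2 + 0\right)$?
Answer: $2861848891440$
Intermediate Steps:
$D{\left(U \right)} = 6 + U^{2} - 3 U$
$x = -10$ ($x = 5 \left(-2\right) = -10$)
$Y{\left(I \right)} = -10 + I \left(6 - 18 I^{2} + 36 I^{4}\right)$ ($Y{\left(I \right)} = -10 + \left(6 + \left(I 6 I\right)^{2} - 3 I 6 I\right) I = -10 + \left(6 + \left(6 I I\right)^{2} - 3 \cdot 6 I I\right) I = -10 + \left(6 + \left(6 I^{2}\right)^{2} - 3 \cdot 6 I^{2}\right) I = -10 + \left(6 + 36 I^{4} - 18 I^{2}\right) I = -10 + \left(6 - 18 I^{2} + 36 I^{4}\right) I = -10 + I \left(6 - 18 I^{2} + 36 I^{4}\right)$)
$5544 Y{\left(27 \right)} = 5544 \left(-10 - 18 \cdot 27^{3} + 6 \cdot 27 + 36 \cdot 27^{5}\right) = 5544 \left(-10 - 354294 + 162 + 36 \cdot 14348907\right) = 5544 \left(-10 - 354294 + 162 + 516560652\right) = 5544 \cdot 516206510 = 2861848891440$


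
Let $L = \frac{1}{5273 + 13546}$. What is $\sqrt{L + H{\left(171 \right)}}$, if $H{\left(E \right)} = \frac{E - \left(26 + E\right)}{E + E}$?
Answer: $\frac{2 i \sqrt{269799639}}{119187} \approx 0.27563 i$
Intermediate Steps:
$H{\left(E \right)} = - \frac{13}{E}$ ($H{\left(E \right)} = - \frac{26}{2 E} = - 26 \frac{1}{2 E} = - \frac{13}{E}$)
$L = \frac{1}{18819} \approx 5.3138 \cdot 10^{-5}$
$\sqrt{L + H{\left(171 \right)}} = \sqrt{\frac{1}{18819} - \frac{13}{171}} = \sqrt{- \frac{27164}{357561}} = \frac{2 i \sqrt{269799639}}{119187}$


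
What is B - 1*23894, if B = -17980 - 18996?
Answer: -60870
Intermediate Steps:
B = -36976
B - 1*23894 = -36976 - 1*23894 = -36976 - 23894 = -60870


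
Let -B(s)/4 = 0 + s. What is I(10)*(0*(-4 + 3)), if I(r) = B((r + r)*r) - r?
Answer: 0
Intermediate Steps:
B(s) = -4*s (B(s) = -4*(0 + s) = -4*s)
I(r) = -r - 8*r² (I(r) = -4*(r + r)*r - r = -4*2*r*r - r = -8*r² - r = -r - 8*r²)
I(10)*(0*(-4 + 3)) = (10*(-1 - 8*10))*(0*(-4 + 3)) = (10*(-1 - 80))*(0*(-1)) = (10*(-81))*0 = -810*0 = 0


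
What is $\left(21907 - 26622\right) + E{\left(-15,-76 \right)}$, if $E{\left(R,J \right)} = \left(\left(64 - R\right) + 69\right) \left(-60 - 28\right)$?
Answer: $-17739$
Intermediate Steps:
$E{\left(R,J \right)} = -11704 + 88 R$ ($E{\left(R,J \right)} = \left(133 - R\right) \left(-88\right) = -11704 + 88 R$)
$\left(21907 - 26622\right) + E{\left(-15,-76 \right)} = \left(21907 - 26622\right) + \left(-11704 + 88 \left(-15\right)\right) = -4715 - 13024 = -17739$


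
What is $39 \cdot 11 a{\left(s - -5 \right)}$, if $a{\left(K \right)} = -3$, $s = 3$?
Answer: $-1287$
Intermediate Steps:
$39 \cdot 11 a{\left(s - -5 \right)} = 39 \cdot 11 \left(-3\right) = 429 \left(-3\right) = -1287$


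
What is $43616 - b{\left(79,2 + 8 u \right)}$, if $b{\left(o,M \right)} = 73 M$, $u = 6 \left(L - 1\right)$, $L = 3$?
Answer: $36462$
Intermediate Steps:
$u = 12$ ($u = 6 \left(3 - 1\right) = 6 \cdot 2 = 12$)
$43616 - b{\left(79,2 + 8 u \right)} = 43616 - 73 \left(2 + 8 \cdot 12\right) = 43616 - 73 \left(2 + 96\right) = 43616 - 73 \cdot 98 = 43616 - 7154 = 36462$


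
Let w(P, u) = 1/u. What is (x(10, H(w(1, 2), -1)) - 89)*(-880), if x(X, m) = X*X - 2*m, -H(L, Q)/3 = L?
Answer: -12320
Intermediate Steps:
H(L, Q) = -3*L
x(X, m) = X² - 2*m
(x(10, H(w(1, 2), -1)) - 89)*(-880) = ((10² - (-6)/2) - 89)*(-880) = ((100 - (-6)/2) - 89)*(-880) = ((100 - 2*(-3/2)) - 89)*(-880) = ((100 + 3) - 89)*(-880) = (103 - 89)*(-880) = 14*(-880) = -12320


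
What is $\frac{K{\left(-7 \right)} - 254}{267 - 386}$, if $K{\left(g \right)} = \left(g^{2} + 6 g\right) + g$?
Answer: $\frac{254}{119} \approx 2.1345$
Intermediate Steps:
$K{\left(g \right)} = g^{2} + 7 g$
$\frac{K{\left(-7 \right)} - 254}{267 - 386} = \frac{- 7 \left(7 - 7\right) - 254}{267 - 386} = \frac{\left(-7\right) 0 - 254}{-119} = \left(0 - 254\right) \left(- \frac{1}{119}\right) = \left(-254\right) \left(- \frac{1}{119}\right) = \frac{254}{119}$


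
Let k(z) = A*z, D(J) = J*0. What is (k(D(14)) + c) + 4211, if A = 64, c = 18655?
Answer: 22866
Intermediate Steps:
D(J) = 0
k(z) = 64*z
(k(D(14)) + c) + 4211 = (64*0 + 18655) + 4211 = (0 + 18655) + 4211 = 18655 + 4211 = 22866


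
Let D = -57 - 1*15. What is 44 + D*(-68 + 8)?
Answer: 4364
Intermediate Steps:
D = -72 (D = -57 - 15 = -72)
44 + D*(-68 + 8) = 44 - 72*(-68 + 8) = 44 - 72*(-60) = 44 + 4320 = 4364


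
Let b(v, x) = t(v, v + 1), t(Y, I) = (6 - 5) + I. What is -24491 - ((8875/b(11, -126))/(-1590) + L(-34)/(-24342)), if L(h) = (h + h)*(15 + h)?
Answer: -136915364965/5590546 ≈ -24491.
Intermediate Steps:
t(Y, I) = 1 + I
b(v, x) = 2 + v (b(v, x) = 1 + (v + 1) = 1 + (1 + v) = 2 + v)
L(h) = 2*h*(15 + h) (L(h) = (2*h)*(15 + h) = 2*h*(15 + h))
-24491 - ((8875/b(11, -126))/(-1590) + L(-34)/(-24342)) = -24491 - ((8875/(2 + 11))/(-1590) + (2*(-34)*(15 - 34))/(-24342)) = -24491 - ((8875/13)*(-1/1590) + (2*(-34)*(-19))*(-1/24342)) = -24491 - ((8875*(1/13))*(-1/1590) + 1292*(-1/24342)) = -24491 - ((8875/13)*(-1/1590) - 646/12171) = -24491 - (-1775/4134 - 646/12171) = -24491 - 1*(-2697121/5590546) = -24491 + 2697121/5590546 = -136915364965/5590546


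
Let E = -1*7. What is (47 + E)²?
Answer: 1600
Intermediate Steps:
E = -7
(47 + E)² = (47 - 7)² = 40² = 1600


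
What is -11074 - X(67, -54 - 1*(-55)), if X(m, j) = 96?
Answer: -11170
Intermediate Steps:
-11074 - X(67, -54 - 1*(-55)) = -11074 - 1*96 = -11074 - 96 = -11170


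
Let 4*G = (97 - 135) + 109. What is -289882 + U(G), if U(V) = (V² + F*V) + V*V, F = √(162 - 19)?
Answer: -2314015/8 + 71*√143/4 ≈ -2.8904e+5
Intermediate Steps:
F = √143 ≈ 11.958
G = 71/4 (G = ((97 - 135) + 109)/4 = (-38 + 109)/4 = (¼)*71 = 71/4 ≈ 17.750)
U(V) = 2*V² + V*√143 (U(V) = (V² + √143*V) + V*V = (V² + V*√143) + V² = 2*V² + V*√143)
-289882 + U(G) = -289882 + 71*(√143 + 2*(71/4))/4 = -289882 + 71*(√143 + 71/2)/4 = -289882 + 71*(71/2 + √143)/4 = -289882 + (5041/8 + 71*√143/4) = -2314015/8 + 71*√143/4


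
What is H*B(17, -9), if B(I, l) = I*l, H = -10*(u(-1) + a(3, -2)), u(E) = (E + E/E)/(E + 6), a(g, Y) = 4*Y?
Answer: -12240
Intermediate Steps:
u(E) = (1 + E)/(6 + E) (u(E) = (E + 1)/(6 + E) = (1 + E)/(6 + E))
H = 80 (H = -10*((1 - 1)/(6 - 1) + 4*(-2)) = -10*(0/5 - 8) = -10*((1/5)*0 - 8) = -10*(0 - 8) = -10*(-8) = 80)
H*B(17, -9) = 80*(17*(-9)) = 80*(-153) = -12240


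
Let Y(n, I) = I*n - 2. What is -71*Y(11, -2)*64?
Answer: 109056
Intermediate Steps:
Y(n, I) = -2 + I*n
-71*Y(11, -2)*64 = -71*(-2 - 2*11)*64 = -71*(-2 - 22)*64 = -71*(-24)*64 = 1704*64 = 109056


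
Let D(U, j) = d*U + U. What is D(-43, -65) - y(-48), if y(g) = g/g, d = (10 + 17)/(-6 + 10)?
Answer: -1337/4 ≈ -334.25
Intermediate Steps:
d = 27/4 ≈ 6.7500
y(g) = 1
D(U, j) = 31*U/4 (D(U, j) = 27*U/4 + U = 31*U/4)
D(-43, -65) - y(-48) = (31/4)*(-43) - 1*1 = -1333/4 - 1 = -1337/4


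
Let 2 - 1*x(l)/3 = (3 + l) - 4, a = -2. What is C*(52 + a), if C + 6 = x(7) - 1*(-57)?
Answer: 1950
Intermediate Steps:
x(l) = 9 - 3*l (x(l) = 6 - 3*((3 + l) - 4) = 6 - 3*(-1 + l) = 6 + (3 - 3*l) = 9 - 3*l)
C = 39 (C = -6 + ((9 - 3*7) - 1*(-57)) = -6 + ((9 - 21) + 57) = -6 + (-12 + 57) = -6 + 45 = 39)
C*(52 + a) = 39*(52 - 2) = 39*50 = 1950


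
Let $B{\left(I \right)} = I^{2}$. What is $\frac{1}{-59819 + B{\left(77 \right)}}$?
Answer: $- \frac{1}{53890} \approx -1.8556 \cdot 10^{-5}$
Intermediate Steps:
$\frac{1}{-59819 + B{\left(77 \right)}} = \frac{1}{-59819 + 77^{2}} = \frac{1}{-59819 + 5929} = \frac{1}{-53890} = - \frac{1}{53890}$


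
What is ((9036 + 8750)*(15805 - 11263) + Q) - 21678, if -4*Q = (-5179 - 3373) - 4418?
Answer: 161531153/2 ≈ 8.0766e+7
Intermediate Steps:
Q = 6485/2 (Q = -((-5179 - 3373) - 4418)/4 = -(-8552 - 4418)/4 = -¼*(-12970) = 6485/2 ≈ 3242.5)
((9036 + 8750)*(15805 - 11263) + Q) - 21678 = ((9036 + 8750)*(15805 - 11263) + 6485/2) - 21678 = (17786*4542 + 6485/2) - 21678 = (80784012 + 6485/2) - 21678 = 161574509/2 - 21678 = 161531153/2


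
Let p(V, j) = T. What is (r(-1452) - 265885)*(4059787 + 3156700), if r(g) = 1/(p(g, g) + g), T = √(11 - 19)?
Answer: -1011333890999337391/527078 - 7216487*I*√2/1054156 ≈ -1.9188e+12 - 9.6814*I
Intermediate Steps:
T = 2*I*√2 (T = √(-8) = 2*I*√2 ≈ 2.8284*I)
p(V, j) = 2*I*√2
r(g) = 1/(g + 2*I*√2) (r(g) = 1/(2*I*√2 + g) = 1/(g + 2*I*√2))
(r(-1452) - 265885)*(4059787 + 3156700) = (1/(-1452 + 2*I*√2) - 265885)*(4059787 + 3156700) = (-265885 + 1/(-1452 + 2*I*√2))*7216487 = -1918755645995 + 7216487/(-1452 + 2*I*√2)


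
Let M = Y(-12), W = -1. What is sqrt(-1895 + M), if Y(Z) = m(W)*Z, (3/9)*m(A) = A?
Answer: 13*I*sqrt(11) ≈ 43.116*I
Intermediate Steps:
m(A) = 3*A
Y(Z) = -3*Z (Y(Z) = (3*(-1))*Z = -3*Z)
M = 36 (M = -3*(-12) = 36)
sqrt(-1895 + M) = sqrt(-1895 + 36) = sqrt(-1859) = 13*I*sqrt(11)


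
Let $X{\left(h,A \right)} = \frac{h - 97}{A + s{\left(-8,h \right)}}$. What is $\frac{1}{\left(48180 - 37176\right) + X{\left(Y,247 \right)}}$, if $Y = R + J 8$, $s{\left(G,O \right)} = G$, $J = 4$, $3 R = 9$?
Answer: $\frac{239}{2629894} \approx 9.0878 \cdot 10^{-5}$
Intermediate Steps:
$R = 3$ ($R = \frac{1}{3} \cdot 9 = 3$)
$Y = 35$ ($Y = 3 + 4 \cdot 8 = 3 + 32 = 35$)
$X{\left(h,A \right)} = \frac{-97 + h}{-8 + A}$ ($X{\left(h,A \right)} = \frac{h - 97}{A - 8} = \frac{-97 + h}{-8 + A}$)
$\frac{1}{\left(48180 - 37176\right) + X{\left(Y,247 \right)}} = \frac{1}{\left(48180 - 37176\right) + \frac{-97 + 35}{-8 + 247}} = \frac{1}{\left(48180 - 37176\right) + \frac{1}{239} \left(-62\right)} = \frac{1}{11004 + \frac{1}{239} \left(-62\right)} = \frac{1}{11004 - \frac{62}{239}} = \frac{1}{\frac{2629894}{239}} = \frac{239}{2629894}$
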